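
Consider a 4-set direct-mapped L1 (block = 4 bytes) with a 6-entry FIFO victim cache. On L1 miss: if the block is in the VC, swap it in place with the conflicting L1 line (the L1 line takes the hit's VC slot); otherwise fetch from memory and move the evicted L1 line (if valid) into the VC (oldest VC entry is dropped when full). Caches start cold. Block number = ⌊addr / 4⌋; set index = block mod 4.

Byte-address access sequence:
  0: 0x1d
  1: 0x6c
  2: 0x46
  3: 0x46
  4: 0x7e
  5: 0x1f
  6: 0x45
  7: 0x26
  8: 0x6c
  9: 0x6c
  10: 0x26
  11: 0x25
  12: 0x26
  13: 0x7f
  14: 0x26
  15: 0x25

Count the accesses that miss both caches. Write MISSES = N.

  [0] addr=0x1d blk=7 s=3: MISS | VC []
  [1] addr=0x6c blk=27 s=3: MISS | VC [7]
  [2] addr=0x46 blk=17 s=1: MISS | VC [7]
  [3] addr=0x46 blk=17 s=1: L1-HIT | VC [7]
  [4] addr=0x7e blk=31 s=3: MISS | VC [7, 27]
  [5] addr=0x1f blk=7 s=3: VC-HIT | VC [31, 27]
  [6] addr=0x45 blk=17 s=1: L1-HIT | VC [31, 27]
  [7] addr=0x26 blk=9 s=1: MISS | VC [31, 27, 17]
  [8] addr=0x6c blk=27 s=3: VC-HIT | VC [31, 7, 17]
  [9] addr=0x6c blk=27 s=3: L1-HIT | VC [31, 7, 17]
  [10] addr=0x26 blk=9 s=1: L1-HIT | VC [31, 7, 17]
  [11] addr=0x25 blk=9 s=1: L1-HIT | VC [31, 7, 17]
  [12] addr=0x26 blk=9 s=1: L1-HIT | VC [31, 7, 17]
  [13] addr=0x7f blk=31 s=3: VC-HIT | VC [27, 7, 17]
  [14] addr=0x26 blk=9 s=1: L1-HIT | VC [27, 7, 17]
  [15] addr=0x25 blk=9 s=1: L1-HIT | VC [27, 7, 17]

MISSES = 5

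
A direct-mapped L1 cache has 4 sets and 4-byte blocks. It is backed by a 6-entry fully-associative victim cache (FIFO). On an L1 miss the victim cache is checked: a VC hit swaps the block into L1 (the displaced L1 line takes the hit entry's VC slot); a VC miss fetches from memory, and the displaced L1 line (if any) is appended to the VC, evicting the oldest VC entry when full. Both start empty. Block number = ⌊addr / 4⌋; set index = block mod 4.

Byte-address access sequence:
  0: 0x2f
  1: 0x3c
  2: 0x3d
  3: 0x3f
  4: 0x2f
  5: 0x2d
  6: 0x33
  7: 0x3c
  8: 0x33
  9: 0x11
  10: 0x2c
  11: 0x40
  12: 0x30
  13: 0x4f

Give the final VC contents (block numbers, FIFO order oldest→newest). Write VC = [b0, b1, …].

0: 0x2f (blk 11, set 3) → MISS  vc=[]
1: 0x3c (blk 15, set 3) → MISS  vc=[11]
2: 0x3d (blk 15, set 3) → L1-HIT  vc=[11]
3: 0x3f (blk 15, set 3) → L1-HIT  vc=[11]
4: 0x2f (blk 11, set 3) → VC-HIT  vc=[15]
5: 0x2d (blk 11, set 3) → L1-HIT  vc=[15]
6: 0x33 (blk 12, set 0) → MISS  vc=[15]
7: 0x3c (blk 15, set 3) → VC-HIT  vc=[11]
8: 0x33 (blk 12, set 0) → L1-HIT  vc=[11]
9: 0x11 (blk 4, set 0) → MISS  vc=[11, 12]
10: 0x2c (blk 11, set 3) → VC-HIT  vc=[15, 12]
11: 0x40 (blk 16, set 0) → MISS  vc=[15, 12, 4]
12: 0x30 (blk 12, set 0) → VC-HIT  vc=[15, 16, 4]
13: 0x4f (blk 19, set 3) → MISS  vc=[15, 16, 4, 11]

VC = [15, 16, 4, 11]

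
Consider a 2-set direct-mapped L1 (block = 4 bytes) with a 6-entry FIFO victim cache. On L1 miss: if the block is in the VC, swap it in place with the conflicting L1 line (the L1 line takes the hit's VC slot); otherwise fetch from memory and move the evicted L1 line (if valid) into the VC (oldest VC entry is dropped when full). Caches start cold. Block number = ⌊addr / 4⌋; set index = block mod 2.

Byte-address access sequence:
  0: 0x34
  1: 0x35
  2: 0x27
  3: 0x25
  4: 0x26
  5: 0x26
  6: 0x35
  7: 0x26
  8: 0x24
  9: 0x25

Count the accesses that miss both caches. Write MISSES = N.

MISSES = 2

  [0] addr=0x34 blk=13 s=1: MISS | VC []
  [1] addr=0x35 blk=13 s=1: L1-HIT | VC []
  [2] addr=0x27 blk=9 s=1: MISS | VC [13]
  [3] addr=0x25 blk=9 s=1: L1-HIT | VC [13]
  [4] addr=0x26 blk=9 s=1: L1-HIT | VC [13]
  [5] addr=0x26 blk=9 s=1: L1-HIT | VC [13]
  [6] addr=0x35 blk=13 s=1: VC-HIT | VC [9]
  [7] addr=0x26 blk=9 s=1: VC-HIT | VC [13]
  [8] addr=0x24 blk=9 s=1: L1-HIT | VC [13]
  [9] addr=0x25 blk=9 s=1: L1-HIT | VC [13]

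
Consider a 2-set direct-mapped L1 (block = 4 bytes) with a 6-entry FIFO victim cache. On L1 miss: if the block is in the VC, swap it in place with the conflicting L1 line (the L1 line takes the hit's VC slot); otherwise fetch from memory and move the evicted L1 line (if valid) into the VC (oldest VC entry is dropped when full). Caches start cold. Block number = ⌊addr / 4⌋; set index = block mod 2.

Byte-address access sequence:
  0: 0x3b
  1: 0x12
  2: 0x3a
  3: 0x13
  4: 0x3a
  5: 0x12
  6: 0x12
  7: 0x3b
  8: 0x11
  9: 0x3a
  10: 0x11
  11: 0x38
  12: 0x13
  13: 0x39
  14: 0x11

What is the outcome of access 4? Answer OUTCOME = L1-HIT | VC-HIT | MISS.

0: 0x3b (blk 14, set 0) → MISS  vc=[]
1: 0x12 (blk 4, set 0) → MISS  vc=[14]
2: 0x3a (blk 14, set 0) → VC-HIT  vc=[4]
3: 0x13 (blk 4, set 0) → VC-HIT  vc=[14]
4: 0x3a (blk 14, set 0) → VC-HIT  vc=[4]
5: 0x12 (blk 4, set 0) → VC-HIT  vc=[14]
6: 0x12 (blk 4, set 0) → L1-HIT  vc=[14]
7: 0x3b (blk 14, set 0) → VC-HIT  vc=[4]
8: 0x11 (blk 4, set 0) → VC-HIT  vc=[14]
9: 0x3a (blk 14, set 0) → VC-HIT  vc=[4]
10: 0x11 (blk 4, set 0) → VC-HIT  vc=[14]
11: 0x38 (blk 14, set 0) → VC-HIT  vc=[4]
12: 0x13 (blk 4, set 0) → VC-HIT  vc=[14]
13: 0x39 (blk 14, set 0) → VC-HIT  vc=[4]
14: 0x11 (blk 4, set 0) → VC-HIT  vc=[14]

OUTCOME = VC-HIT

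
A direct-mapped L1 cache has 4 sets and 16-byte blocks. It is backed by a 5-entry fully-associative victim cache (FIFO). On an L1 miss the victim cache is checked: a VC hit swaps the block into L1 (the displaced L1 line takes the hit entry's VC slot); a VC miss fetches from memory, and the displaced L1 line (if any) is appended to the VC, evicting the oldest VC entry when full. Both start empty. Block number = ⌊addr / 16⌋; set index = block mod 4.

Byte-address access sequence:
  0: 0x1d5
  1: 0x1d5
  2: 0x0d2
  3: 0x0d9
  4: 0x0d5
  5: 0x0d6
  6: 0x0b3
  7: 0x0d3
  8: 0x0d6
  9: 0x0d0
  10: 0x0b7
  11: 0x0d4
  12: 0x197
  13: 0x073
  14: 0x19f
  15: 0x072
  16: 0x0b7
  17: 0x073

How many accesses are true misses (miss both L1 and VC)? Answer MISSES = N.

MISSES = 5

  [0] addr=0x1d5 blk=29 s=1: MISS | VC []
  [1] addr=0x1d5 blk=29 s=1: L1-HIT | VC []
  [2] addr=0xd2 blk=13 s=1: MISS | VC [29]
  [3] addr=0xd9 blk=13 s=1: L1-HIT | VC [29]
  [4] addr=0xd5 blk=13 s=1: L1-HIT | VC [29]
  [5] addr=0xd6 blk=13 s=1: L1-HIT | VC [29]
  [6] addr=0xb3 blk=11 s=3: MISS | VC [29]
  [7] addr=0xd3 blk=13 s=1: L1-HIT | VC [29]
  [8] addr=0xd6 blk=13 s=1: L1-HIT | VC [29]
  [9] addr=0xd0 blk=13 s=1: L1-HIT | VC [29]
  [10] addr=0xb7 blk=11 s=3: L1-HIT | VC [29]
  [11] addr=0xd4 blk=13 s=1: L1-HIT | VC [29]
  [12] addr=0x197 blk=25 s=1: MISS | VC [29, 13]
  [13] addr=0x73 blk=7 s=3: MISS | VC [29, 13, 11]
  [14] addr=0x19f blk=25 s=1: L1-HIT | VC [29, 13, 11]
  [15] addr=0x72 blk=7 s=3: L1-HIT | VC [29, 13, 11]
  [16] addr=0xb7 blk=11 s=3: VC-HIT | VC [29, 13, 7]
  [17] addr=0x73 blk=7 s=3: VC-HIT | VC [29, 13, 11]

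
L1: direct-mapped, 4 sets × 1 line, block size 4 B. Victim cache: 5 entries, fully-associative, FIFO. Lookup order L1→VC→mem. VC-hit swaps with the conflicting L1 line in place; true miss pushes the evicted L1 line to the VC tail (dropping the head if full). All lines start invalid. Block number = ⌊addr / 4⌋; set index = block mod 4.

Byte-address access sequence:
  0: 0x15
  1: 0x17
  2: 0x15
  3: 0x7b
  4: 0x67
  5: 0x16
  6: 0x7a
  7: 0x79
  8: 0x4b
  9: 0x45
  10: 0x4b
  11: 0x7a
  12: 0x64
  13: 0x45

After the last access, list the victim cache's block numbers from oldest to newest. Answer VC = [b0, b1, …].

VC = [25, 18, 5]

#0 0x15→b5/s1 MISS; vc=[]
#1 0x17→b5/s1 L1-HIT; vc=[]
#2 0x15→b5/s1 L1-HIT; vc=[]
#3 0x7b→b30/s2 MISS; vc=[]
#4 0x67→b25/s1 MISS; vc=[5]
#5 0x16→b5/s1 VC-HIT; vc=[25]
#6 0x7a→b30/s2 L1-HIT; vc=[25]
#7 0x79→b30/s2 L1-HIT; vc=[25]
#8 0x4b→b18/s2 MISS; vc=[25,30]
#9 0x45→b17/s1 MISS; vc=[25,30,5]
#10 0x4b→b18/s2 L1-HIT; vc=[25,30,5]
#11 0x7a→b30/s2 VC-HIT; vc=[25,18,5]
#12 0x64→b25/s1 VC-HIT; vc=[17,18,5]
#13 0x45→b17/s1 VC-HIT; vc=[25,18,5]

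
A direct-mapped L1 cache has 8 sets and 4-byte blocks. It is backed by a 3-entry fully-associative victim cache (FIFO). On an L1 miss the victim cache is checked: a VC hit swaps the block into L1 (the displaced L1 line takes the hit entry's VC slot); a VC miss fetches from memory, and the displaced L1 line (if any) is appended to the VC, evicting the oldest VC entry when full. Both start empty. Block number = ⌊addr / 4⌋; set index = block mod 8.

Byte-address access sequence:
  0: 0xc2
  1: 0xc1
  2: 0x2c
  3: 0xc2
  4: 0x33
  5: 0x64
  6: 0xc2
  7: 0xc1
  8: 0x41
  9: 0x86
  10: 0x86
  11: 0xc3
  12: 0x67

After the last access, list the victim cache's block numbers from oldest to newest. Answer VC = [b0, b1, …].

VC = [16, 33]

0: 0xc2 (blk 48, set 0) → MISS  vc=[]
1: 0xc1 (blk 48, set 0) → L1-HIT  vc=[]
2: 0x2c (blk 11, set 3) → MISS  vc=[]
3: 0xc2 (blk 48, set 0) → L1-HIT  vc=[]
4: 0x33 (blk 12, set 4) → MISS  vc=[]
5: 0x64 (blk 25, set 1) → MISS  vc=[]
6: 0xc2 (blk 48, set 0) → L1-HIT  vc=[]
7: 0xc1 (blk 48, set 0) → L1-HIT  vc=[]
8: 0x41 (blk 16, set 0) → MISS  vc=[48]
9: 0x86 (blk 33, set 1) → MISS  vc=[48, 25]
10: 0x86 (blk 33, set 1) → L1-HIT  vc=[48, 25]
11: 0xc3 (blk 48, set 0) → VC-HIT  vc=[16, 25]
12: 0x67 (blk 25, set 1) → VC-HIT  vc=[16, 33]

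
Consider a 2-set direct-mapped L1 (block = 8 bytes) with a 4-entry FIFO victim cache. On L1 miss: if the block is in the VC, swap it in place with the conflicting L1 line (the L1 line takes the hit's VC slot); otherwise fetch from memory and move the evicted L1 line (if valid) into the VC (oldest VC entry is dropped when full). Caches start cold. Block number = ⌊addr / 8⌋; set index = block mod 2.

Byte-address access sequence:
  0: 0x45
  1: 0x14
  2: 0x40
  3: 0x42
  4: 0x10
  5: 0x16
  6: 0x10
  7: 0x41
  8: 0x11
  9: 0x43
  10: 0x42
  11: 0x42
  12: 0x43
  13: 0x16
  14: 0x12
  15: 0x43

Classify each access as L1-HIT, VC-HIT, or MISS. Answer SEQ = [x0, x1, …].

  [0] addr=0x45 blk=8 s=0: MISS | VC []
  [1] addr=0x14 blk=2 s=0: MISS | VC [8]
  [2] addr=0x40 blk=8 s=0: VC-HIT | VC [2]
  [3] addr=0x42 blk=8 s=0: L1-HIT | VC [2]
  [4] addr=0x10 blk=2 s=0: VC-HIT | VC [8]
  [5] addr=0x16 blk=2 s=0: L1-HIT | VC [8]
  [6] addr=0x10 blk=2 s=0: L1-HIT | VC [8]
  [7] addr=0x41 blk=8 s=0: VC-HIT | VC [2]
  [8] addr=0x11 blk=2 s=0: VC-HIT | VC [8]
  [9] addr=0x43 blk=8 s=0: VC-HIT | VC [2]
  [10] addr=0x42 blk=8 s=0: L1-HIT | VC [2]
  [11] addr=0x42 blk=8 s=0: L1-HIT | VC [2]
  [12] addr=0x43 blk=8 s=0: L1-HIT | VC [2]
  [13] addr=0x16 blk=2 s=0: VC-HIT | VC [8]
  [14] addr=0x12 blk=2 s=0: L1-HIT | VC [8]
  [15] addr=0x43 blk=8 s=0: VC-HIT | VC [2]

SEQ = [MISS, MISS, VC-HIT, L1-HIT, VC-HIT, L1-HIT, L1-HIT, VC-HIT, VC-HIT, VC-HIT, L1-HIT, L1-HIT, L1-HIT, VC-HIT, L1-HIT, VC-HIT]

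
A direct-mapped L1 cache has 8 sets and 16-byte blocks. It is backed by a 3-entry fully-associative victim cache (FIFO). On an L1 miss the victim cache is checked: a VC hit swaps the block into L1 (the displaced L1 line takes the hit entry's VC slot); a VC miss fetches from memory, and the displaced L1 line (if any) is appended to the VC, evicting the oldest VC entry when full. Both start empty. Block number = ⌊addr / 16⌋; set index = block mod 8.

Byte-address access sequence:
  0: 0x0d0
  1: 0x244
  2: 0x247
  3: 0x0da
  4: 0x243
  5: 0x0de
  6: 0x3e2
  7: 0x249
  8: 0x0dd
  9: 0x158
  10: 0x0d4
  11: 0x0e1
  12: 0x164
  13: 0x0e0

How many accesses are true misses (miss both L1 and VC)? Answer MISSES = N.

MISSES = 6

0: 0xd0 (blk 13, set 5) → MISS  vc=[]
1: 0x244 (blk 36, set 4) → MISS  vc=[]
2: 0x247 (blk 36, set 4) → L1-HIT  vc=[]
3: 0xda (blk 13, set 5) → L1-HIT  vc=[]
4: 0x243 (blk 36, set 4) → L1-HIT  vc=[]
5: 0xde (blk 13, set 5) → L1-HIT  vc=[]
6: 0x3e2 (blk 62, set 6) → MISS  vc=[]
7: 0x249 (blk 36, set 4) → L1-HIT  vc=[]
8: 0xdd (blk 13, set 5) → L1-HIT  vc=[]
9: 0x158 (blk 21, set 5) → MISS  vc=[13]
10: 0xd4 (blk 13, set 5) → VC-HIT  vc=[21]
11: 0xe1 (blk 14, set 6) → MISS  vc=[21, 62]
12: 0x164 (blk 22, set 6) → MISS  vc=[21, 62, 14]
13: 0xe0 (blk 14, set 6) → VC-HIT  vc=[21, 62, 22]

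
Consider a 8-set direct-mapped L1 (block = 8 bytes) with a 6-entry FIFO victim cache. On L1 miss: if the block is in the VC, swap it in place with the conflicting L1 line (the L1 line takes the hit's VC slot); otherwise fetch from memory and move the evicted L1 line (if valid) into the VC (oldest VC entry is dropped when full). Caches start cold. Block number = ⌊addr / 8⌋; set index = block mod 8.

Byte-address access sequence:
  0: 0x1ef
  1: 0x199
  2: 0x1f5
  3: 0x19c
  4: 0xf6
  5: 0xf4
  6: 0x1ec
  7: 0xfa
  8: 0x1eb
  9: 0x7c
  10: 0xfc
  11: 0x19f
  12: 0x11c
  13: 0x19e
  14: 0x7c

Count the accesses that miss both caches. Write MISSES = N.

#0 0x1ef→b61/s5 MISS; vc=[]
#1 0x199→b51/s3 MISS; vc=[]
#2 0x1f5→b62/s6 MISS; vc=[]
#3 0x19c→b51/s3 L1-HIT; vc=[]
#4 0xf6→b30/s6 MISS; vc=[62]
#5 0xf4→b30/s6 L1-HIT; vc=[62]
#6 0x1ec→b61/s5 L1-HIT; vc=[62]
#7 0xfa→b31/s7 MISS; vc=[62]
#8 0x1eb→b61/s5 L1-HIT; vc=[62]
#9 0x7c→b15/s7 MISS; vc=[62,31]
#10 0xfc→b31/s7 VC-HIT; vc=[62,15]
#11 0x19f→b51/s3 L1-HIT; vc=[62,15]
#12 0x11c→b35/s3 MISS; vc=[62,15,51]
#13 0x19e→b51/s3 VC-HIT; vc=[62,15,35]
#14 0x7c→b15/s7 VC-HIT; vc=[62,31,35]

MISSES = 7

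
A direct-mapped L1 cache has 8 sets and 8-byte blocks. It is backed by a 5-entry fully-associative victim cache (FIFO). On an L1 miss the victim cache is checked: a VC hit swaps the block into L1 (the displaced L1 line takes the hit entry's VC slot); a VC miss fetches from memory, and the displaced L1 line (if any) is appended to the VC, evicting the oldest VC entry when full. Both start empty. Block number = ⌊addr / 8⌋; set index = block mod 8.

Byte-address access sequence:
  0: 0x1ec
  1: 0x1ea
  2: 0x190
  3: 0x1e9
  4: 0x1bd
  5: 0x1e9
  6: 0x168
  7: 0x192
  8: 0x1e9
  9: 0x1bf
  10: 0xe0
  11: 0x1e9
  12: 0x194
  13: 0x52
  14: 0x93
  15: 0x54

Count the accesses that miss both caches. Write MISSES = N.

MISSES = 7

  [0] addr=0x1ec blk=61 s=5: MISS | VC []
  [1] addr=0x1ea blk=61 s=5: L1-HIT | VC []
  [2] addr=0x190 blk=50 s=2: MISS | VC []
  [3] addr=0x1e9 blk=61 s=5: L1-HIT | VC []
  [4] addr=0x1bd blk=55 s=7: MISS | VC []
  [5] addr=0x1e9 blk=61 s=5: L1-HIT | VC []
  [6] addr=0x168 blk=45 s=5: MISS | VC [61]
  [7] addr=0x192 blk=50 s=2: L1-HIT | VC [61]
  [8] addr=0x1e9 blk=61 s=5: VC-HIT | VC [45]
  [9] addr=0x1bf blk=55 s=7: L1-HIT | VC [45]
  [10] addr=0xe0 blk=28 s=4: MISS | VC [45]
  [11] addr=0x1e9 blk=61 s=5: L1-HIT | VC [45]
  [12] addr=0x194 blk=50 s=2: L1-HIT | VC [45]
  [13] addr=0x52 blk=10 s=2: MISS | VC [45, 50]
  [14] addr=0x93 blk=18 s=2: MISS | VC [45, 50, 10]
  [15] addr=0x54 blk=10 s=2: VC-HIT | VC [45, 50, 18]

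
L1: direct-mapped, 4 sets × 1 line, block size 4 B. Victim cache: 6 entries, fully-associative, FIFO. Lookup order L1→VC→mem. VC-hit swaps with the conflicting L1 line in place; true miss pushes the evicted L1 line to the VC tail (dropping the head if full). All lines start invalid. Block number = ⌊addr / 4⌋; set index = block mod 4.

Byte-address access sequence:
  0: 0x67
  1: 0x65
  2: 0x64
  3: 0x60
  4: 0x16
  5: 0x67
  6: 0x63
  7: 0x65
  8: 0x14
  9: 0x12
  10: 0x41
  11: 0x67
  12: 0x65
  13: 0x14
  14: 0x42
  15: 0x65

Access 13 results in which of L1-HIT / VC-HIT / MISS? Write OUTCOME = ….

OUTCOME = VC-HIT

0: 0x67 (blk 25, set 1) → MISS  vc=[]
1: 0x65 (blk 25, set 1) → L1-HIT  vc=[]
2: 0x64 (blk 25, set 1) → L1-HIT  vc=[]
3: 0x60 (blk 24, set 0) → MISS  vc=[]
4: 0x16 (blk 5, set 1) → MISS  vc=[25]
5: 0x67 (blk 25, set 1) → VC-HIT  vc=[5]
6: 0x63 (blk 24, set 0) → L1-HIT  vc=[5]
7: 0x65 (blk 25, set 1) → L1-HIT  vc=[5]
8: 0x14 (blk 5, set 1) → VC-HIT  vc=[25]
9: 0x12 (blk 4, set 0) → MISS  vc=[25, 24]
10: 0x41 (blk 16, set 0) → MISS  vc=[25, 24, 4]
11: 0x67 (blk 25, set 1) → VC-HIT  vc=[5, 24, 4]
12: 0x65 (blk 25, set 1) → L1-HIT  vc=[5, 24, 4]
13: 0x14 (blk 5, set 1) → VC-HIT  vc=[25, 24, 4]
14: 0x42 (blk 16, set 0) → L1-HIT  vc=[25, 24, 4]
15: 0x65 (blk 25, set 1) → VC-HIT  vc=[5, 24, 4]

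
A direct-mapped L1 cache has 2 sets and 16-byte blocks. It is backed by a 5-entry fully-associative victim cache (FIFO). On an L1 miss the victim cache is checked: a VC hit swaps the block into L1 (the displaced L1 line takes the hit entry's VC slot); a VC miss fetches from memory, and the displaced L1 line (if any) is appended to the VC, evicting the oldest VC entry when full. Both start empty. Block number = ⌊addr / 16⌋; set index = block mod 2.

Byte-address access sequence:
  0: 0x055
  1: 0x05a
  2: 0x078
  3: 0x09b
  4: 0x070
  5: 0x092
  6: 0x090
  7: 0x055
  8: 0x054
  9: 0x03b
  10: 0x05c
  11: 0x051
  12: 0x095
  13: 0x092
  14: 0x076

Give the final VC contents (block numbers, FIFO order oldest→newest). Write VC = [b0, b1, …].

VC = [5, 9, 3]

#0 0x55→b5/s1 MISS; vc=[]
#1 0x5a→b5/s1 L1-HIT; vc=[]
#2 0x78→b7/s1 MISS; vc=[5]
#3 0x9b→b9/s1 MISS; vc=[5,7]
#4 0x70→b7/s1 VC-HIT; vc=[5,9]
#5 0x92→b9/s1 VC-HIT; vc=[5,7]
#6 0x90→b9/s1 L1-HIT; vc=[5,7]
#7 0x55→b5/s1 VC-HIT; vc=[9,7]
#8 0x54→b5/s1 L1-HIT; vc=[9,7]
#9 0x3b→b3/s1 MISS; vc=[9,7,5]
#10 0x5c→b5/s1 VC-HIT; vc=[9,7,3]
#11 0x51→b5/s1 L1-HIT; vc=[9,7,3]
#12 0x95→b9/s1 VC-HIT; vc=[5,7,3]
#13 0x92→b9/s1 L1-HIT; vc=[5,7,3]
#14 0x76→b7/s1 VC-HIT; vc=[5,9,3]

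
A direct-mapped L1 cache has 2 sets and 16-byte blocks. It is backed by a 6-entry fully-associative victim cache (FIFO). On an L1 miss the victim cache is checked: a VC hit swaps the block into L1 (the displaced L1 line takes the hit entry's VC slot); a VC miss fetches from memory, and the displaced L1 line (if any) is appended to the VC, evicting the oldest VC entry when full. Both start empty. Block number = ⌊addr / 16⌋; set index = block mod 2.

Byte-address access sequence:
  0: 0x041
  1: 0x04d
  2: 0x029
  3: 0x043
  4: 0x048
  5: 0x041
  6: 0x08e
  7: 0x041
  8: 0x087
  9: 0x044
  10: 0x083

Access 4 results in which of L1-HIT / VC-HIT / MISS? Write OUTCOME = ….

OUTCOME = L1-HIT

0: 0x41 (blk 4, set 0) → MISS  vc=[]
1: 0x4d (blk 4, set 0) → L1-HIT  vc=[]
2: 0x29 (blk 2, set 0) → MISS  vc=[4]
3: 0x43 (blk 4, set 0) → VC-HIT  vc=[2]
4: 0x48 (blk 4, set 0) → L1-HIT  vc=[2]
5: 0x41 (blk 4, set 0) → L1-HIT  vc=[2]
6: 0x8e (blk 8, set 0) → MISS  vc=[2, 4]
7: 0x41 (blk 4, set 0) → VC-HIT  vc=[2, 8]
8: 0x87 (blk 8, set 0) → VC-HIT  vc=[2, 4]
9: 0x44 (blk 4, set 0) → VC-HIT  vc=[2, 8]
10: 0x83 (blk 8, set 0) → VC-HIT  vc=[2, 4]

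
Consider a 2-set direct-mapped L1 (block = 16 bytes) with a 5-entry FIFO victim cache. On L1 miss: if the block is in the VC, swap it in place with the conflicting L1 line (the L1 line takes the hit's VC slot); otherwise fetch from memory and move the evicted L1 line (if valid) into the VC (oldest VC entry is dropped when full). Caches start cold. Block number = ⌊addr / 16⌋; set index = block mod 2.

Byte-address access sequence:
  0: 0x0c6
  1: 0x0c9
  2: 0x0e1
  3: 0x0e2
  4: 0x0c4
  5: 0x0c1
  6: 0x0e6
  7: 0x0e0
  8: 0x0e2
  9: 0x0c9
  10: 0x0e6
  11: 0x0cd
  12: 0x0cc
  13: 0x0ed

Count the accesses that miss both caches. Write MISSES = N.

MISSES = 2

#0 0xc6→b12/s0 MISS; vc=[]
#1 0xc9→b12/s0 L1-HIT; vc=[]
#2 0xe1→b14/s0 MISS; vc=[12]
#3 0xe2→b14/s0 L1-HIT; vc=[12]
#4 0xc4→b12/s0 VC-HIT; vc=[14]
#5 0xc1→b12/s0 L1-HIT; vc=[14]
#6 0xe6→b14/s0 VC-HIT; vc=[12]
#7 0xe0→b14/s0 L1-HIT; vc=[12]
#8 0xe2→b14/s0 L1-HIT; vc=[12]
#9 0xc9→b12/s0 VC-HIT; vc=[14]
#10 0xe6→b14/s0 VC-HIT; vc=[12]
#11 0xcd→b12/s0 VC-HIT; vc=[14]
#12 0xcc→b12/s0 L1-HIT; vc=[14]
#13 0xed→b14/s0 VC-HIT; vc=[12]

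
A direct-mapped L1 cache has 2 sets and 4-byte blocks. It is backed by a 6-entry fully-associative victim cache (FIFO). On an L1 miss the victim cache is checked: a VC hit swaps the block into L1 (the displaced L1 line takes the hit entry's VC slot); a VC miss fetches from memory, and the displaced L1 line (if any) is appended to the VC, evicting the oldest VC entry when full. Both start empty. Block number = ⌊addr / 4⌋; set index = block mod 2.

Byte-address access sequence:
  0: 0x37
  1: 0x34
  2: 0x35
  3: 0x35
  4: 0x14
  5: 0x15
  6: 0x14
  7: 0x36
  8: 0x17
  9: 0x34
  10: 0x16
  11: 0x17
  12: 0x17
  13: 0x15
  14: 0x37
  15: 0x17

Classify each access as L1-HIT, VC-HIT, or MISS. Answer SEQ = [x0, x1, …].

0: 0x37 (blk 13, set 1) → MISS  vc=[]
1: 0x34 (blk 13, set 1) → L1-HIT  vc=[]
2: 0x35 (blk 13, set 1) → L1-HIT  vc=[]
3: 0x35 (blk 13, set 1) → L1-HIT  vc=[]
4: 0x14 (blk 5, set 1) → MISS  vc=[13]
5: 0x15 (blk 5, set 1) → L1-HIT  vc=[13]
6: 0x14 (blk 5, set 1) → L1-HIT  vc=[13]
7: 0x36 (blk 13, set 1) → VC-HIT  vc=[5]
8: 0x17 (blk 5, set 1) → VC-HIT  vc=[13]
9: 0x34 (blk 13, set 1) → VC-HIT  vc=[5]
10: 0x16 (blk 5, set 1) → VC-HIT  vc=[13]
11: 0x17 (blk 5, set 1) → L1-HIT  vc=[13]
12: 0x17 (blk 5, set 1) → L1-HIT  vc=[13]
13: 0x15 (blk 5, set 1) → L1-HIT  vc=[13]
14: 0x37 (blk 13, set 1) → VC-HIT  vc=[5]
15: 0x17 (blk 5, set 1) → VC-HIT  vc=[13]

SEQ = [MISS, L1-HIT, L1-HIT, L1-HIT, MISS, L1-HIT, L1-HIT, VC-HIT, VC-HIT, VC-HIT, VC-HIT, L1-HIT, L1-HIT, L1-HIT, VC-HIT, VC-HIT]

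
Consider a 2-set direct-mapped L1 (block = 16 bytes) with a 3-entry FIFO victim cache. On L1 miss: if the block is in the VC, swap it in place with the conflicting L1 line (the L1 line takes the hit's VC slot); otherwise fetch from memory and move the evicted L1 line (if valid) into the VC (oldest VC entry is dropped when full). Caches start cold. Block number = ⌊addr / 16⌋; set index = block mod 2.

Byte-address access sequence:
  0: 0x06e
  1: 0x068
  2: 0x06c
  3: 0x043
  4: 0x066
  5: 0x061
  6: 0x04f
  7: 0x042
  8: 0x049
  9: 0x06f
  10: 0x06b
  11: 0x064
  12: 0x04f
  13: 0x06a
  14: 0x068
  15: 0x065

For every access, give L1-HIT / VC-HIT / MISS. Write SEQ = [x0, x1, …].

SEQ = [MISS, L1-HIT, L1-HIT, MISS, VC-HIT, L1-HIT, VC-HIT, L1-HIT, L1-HIT, VC-HIT, L1-HIT, L1-HIT, VC-HIT, VC-HIT, L1-HIT, L1-HIT]

#0 0x6e→b6/s0 MISS; vc=[]
#1 0x68→b6/s0 L1-HIT; vc=[]
#2 0x6c→b6/s0 L1-HIT; vc=[]
#3 0x43→b4/s0 MISS; vc=[6]
#4 0x66→b6/s0 VC-HIT; vc=[4]
#5 0x61→b6/s0 L1-HIT; vc=[4]
#6 0x4f→b4/s0 VC-HIT; vc=[6]
#7 0x42→b4/s0 L1-HIT; vc=[6]
#8 0x49→b4/s0 L1-HIT; vc=[6]
#9 0x6f→b6/s0 VC-HIT; vc=[4]
#10 0x6b→b6/s0 L1-HIT; vc=[4]
#11 0x64→b6/s0 L1-HIT; vc=[4]
#12 0x4f→b4/s0 VC-HIT; vc=[6]
#13 0x6a→b6/s0 VC-HIT; vc=[4]
#14 0x68→b6/s0 L1-HIT; vc=[4]
#15 0x65→b6/s0 L1-HIT; vc=[4]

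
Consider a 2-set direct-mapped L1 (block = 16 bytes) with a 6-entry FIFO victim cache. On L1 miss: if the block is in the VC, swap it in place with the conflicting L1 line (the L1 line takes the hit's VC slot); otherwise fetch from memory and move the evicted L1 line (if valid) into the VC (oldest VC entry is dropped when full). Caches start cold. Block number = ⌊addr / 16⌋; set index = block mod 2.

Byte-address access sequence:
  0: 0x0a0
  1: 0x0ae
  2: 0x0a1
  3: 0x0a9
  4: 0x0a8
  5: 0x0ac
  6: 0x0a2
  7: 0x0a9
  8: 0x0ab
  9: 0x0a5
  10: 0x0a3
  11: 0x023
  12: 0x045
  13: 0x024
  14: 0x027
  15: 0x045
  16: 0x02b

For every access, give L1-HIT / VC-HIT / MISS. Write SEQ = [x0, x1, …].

SEQ = [MISS, L1-HIT, L1-HIT, L1-HIT, L1-HIT, L1-HIT, L1-HIT, L1-HIT, L1-HIT, L1-HIT, L1-HIT, MISS, MISS, VC-HIT, L1-HIT, VC-HIT, VC-HIT]

#0 0xa0→b10/s0 MISS; vc=[]
#1 0xae→b10/s0 L1-HIT; vc=[]
#2 0xa1→b10/s0 L1-HIT; vc=[]
#3 0xa9→b10/s0 L1-HIT; vc=[]
#4 0xa8→b10/s0 L1-HIT; vc=[]
#5 0xac→b10/s0 L1-HIT; vc=[]
#6 0xa2→b10/s0 L1-HIT; vc=[]
#7 0xa9→b10/s0 L1-HIT; vc=[]
#8 0xab→b10/s0 L1-HIT; vc=[]
#9 0xa5→b10/s0 L1-HIT; vc=[]
#10 0xa3→b10/s0 L1-HIT; vc=[]
#11 0x23→b2/s0 MISS; vc=[10]
#12 0x45→b4/s0 MISS; vc=[10,2]
#13 0x24→b2/s0 VC-HIT; vc=[10,4]
#14 0x27→b2/s0 L1-HIT; vc=[10,4]
#15 0x45→b4/s0 VC-HIT; vc=[10,2]
#16 0x2b→b2/s0 VC-HIT; vc=[10,4]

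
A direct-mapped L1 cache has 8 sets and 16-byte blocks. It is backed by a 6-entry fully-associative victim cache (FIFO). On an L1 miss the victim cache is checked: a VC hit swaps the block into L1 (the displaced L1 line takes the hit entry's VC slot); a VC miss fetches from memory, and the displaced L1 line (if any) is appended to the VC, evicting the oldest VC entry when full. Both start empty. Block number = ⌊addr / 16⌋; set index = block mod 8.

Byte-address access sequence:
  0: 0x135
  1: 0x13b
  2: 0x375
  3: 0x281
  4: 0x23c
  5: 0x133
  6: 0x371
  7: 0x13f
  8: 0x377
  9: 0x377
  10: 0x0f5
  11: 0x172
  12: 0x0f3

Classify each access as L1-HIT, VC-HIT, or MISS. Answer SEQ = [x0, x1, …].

0: 0x135 (blk 19, set 3) → MISS  vc=[]
1: 0x13b (blk 19, set 3) → L1-HIT  vc=[]
2: 0x375 (blk 55, set 7) → MISS  vc=[]
3: 0x281 (blk 40, set 0) → MISS  vc=[]
4: 0x23c (blk 35, set 3) → MISS  vc=[19]
5: 0x133 (blk 19, set 3) → VC-HIT  vc=[35]
6: 0x371 (blk 55, set 7) → L1-HIT  vc=[35]
7: 0x13f (blk 19, set 3) → L1-HIT  vc=[35]
8: 0x377 (blk 55, set 7) → L1-HIT  vc=[35]
9: 0x377 (blk 55, set 7) → L1-HIT  vc=[35]
10: 0xf5 (blk 15, set 7) → MISS  vc=[35, 55]
11: 0x172 (blk 23, set 7) → MISS  vc=[35, 55, 15]
12: 0xf3 (blk 15, set 7) → VC-HIT  vc=[35, 55, 23]

SEQ = [MISS, L1-HIT, MISS, MISS, MISS, VC-HIT, L1-HIT, L1-HIT, L1-HIT, L1-HIT, MISS, MISS, VC-HIT]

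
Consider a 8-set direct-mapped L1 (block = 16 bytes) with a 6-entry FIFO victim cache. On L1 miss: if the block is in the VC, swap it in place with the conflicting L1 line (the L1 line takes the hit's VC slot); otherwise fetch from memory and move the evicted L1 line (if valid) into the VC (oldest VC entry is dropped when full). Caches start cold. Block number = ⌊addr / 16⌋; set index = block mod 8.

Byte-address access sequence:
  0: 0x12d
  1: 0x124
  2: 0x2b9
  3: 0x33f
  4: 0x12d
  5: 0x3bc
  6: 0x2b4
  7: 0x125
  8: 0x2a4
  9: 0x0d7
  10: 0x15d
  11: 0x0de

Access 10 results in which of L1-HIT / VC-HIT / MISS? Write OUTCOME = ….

0: 0x12d (blk 18, set 2) → MISS  vc=[]
1: 0x124 (blk 18, set 2) → L1-HIT  vc=[]
2: 0x2b9 (blk 43, set 3) → MISS  vc=[]
3: 0x33f (blk 51, set 3) → MISS  vc=[43]
4: 0x12d (blk 18, set 2) → L1-HIT  vc=[43]
5: 0x3bc (blk 59, set 3) → MISS  vc=[43, 51]
6: 0x2b4 (blk 43, set 3) → VC-HIT  vc=[59, 51]
7: 0x125 (blk 18, set 2) → L1-HIT  vc=[59, 51]
8: 0x2a4 (blk 42, set 2) → MISS  vc=[59, 51, 18]
9: 0xd7 (blk 13, set 5) → MISS  vc=[59, 51, 18]
10: 0x15d (blk 21, set 5) → MISS  vc=[59, 51, 18, 13]
11: 0xde (blk 13, set 5) → VC-HIT  vc=[59, 51, 18, 21]

OUTCOME = MISS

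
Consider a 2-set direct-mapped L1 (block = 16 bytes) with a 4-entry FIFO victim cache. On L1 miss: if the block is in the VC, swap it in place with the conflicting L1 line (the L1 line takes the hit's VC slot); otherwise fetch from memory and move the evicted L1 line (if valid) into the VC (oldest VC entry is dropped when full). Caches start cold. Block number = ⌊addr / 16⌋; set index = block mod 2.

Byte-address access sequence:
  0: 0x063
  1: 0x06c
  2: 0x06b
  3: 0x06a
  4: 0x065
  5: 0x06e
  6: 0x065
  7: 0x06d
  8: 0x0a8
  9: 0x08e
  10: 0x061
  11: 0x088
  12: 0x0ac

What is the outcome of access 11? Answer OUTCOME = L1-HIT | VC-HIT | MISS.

OUTCOME = VC-HIT

  [0] addr=0x63 blk=6 s=0: MISS | VC []
  [1] addr=0x6c blk=6 s=0: L1-HIT | VC []
  [2] addr=0x6b blk=6 s=0: L1-HIT | VC []
  [3] addr=0x6a blk=6 s=0: L1-HIT | VC []
  [4] addr=0x65 blk=6 s=0: L1-HIT | VC []
  [5] addr=0x6e blk=6 s=0: L1-HIT | VC []
  [6] addr=0x65 blk=6 s=0: L1-HIT | VC []
  [7] addr=0x6d blk=6 s=0: L1-HIT | VC []
  [8] addr=0xa8 blk=10 s=0: MISS | VC [6]
  [9] addr=0x8e blk=8 s=0: MISS | VC [6, 10]
  [10] addr=0x61 blk=6 s=0: VC-HIT | VC [8, 10]
  [11] addr=0x88 blk=8 s=0: VC-HIT | VC [6, 10]
  [12] addr=0xac blk=10 s=0: VC-HIT | VC [6, 8]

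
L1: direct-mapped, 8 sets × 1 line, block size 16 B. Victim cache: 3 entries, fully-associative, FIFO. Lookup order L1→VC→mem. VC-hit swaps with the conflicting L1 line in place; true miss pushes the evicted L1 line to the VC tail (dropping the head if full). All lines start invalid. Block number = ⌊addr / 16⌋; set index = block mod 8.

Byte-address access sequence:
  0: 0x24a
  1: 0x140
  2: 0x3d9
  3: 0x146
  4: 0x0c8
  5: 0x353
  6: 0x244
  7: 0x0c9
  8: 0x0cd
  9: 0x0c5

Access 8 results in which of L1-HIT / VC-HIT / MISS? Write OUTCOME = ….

0: 0x24a (blk 36, set 4) → MISS  vc=[]
1: 0x140 (blk 20, set 4) → MISS  vc=[36]
2: 0x3d9 (blk 61, set 5) → MISS  vc=[36]
3: 0x146 (blk 20, set 4) → L1-HIT  vc=[36]
4: 0xc8 (blk 12, set 4) → MISS  vc=[36, 20]
5: 0x353 (blk 53, set 5) → MISS  vc=[36, 20, 61]
6: 0x244 (blk 36, set 4) → VC-HIT  vc=[12, 20, 61]
7: 0xc9 (blk 12, set 4) → VC-HIT  vc=[36, 20, 61]
8: 0xcd (blk 12, set 4) → L1-HIT  vc=[36, 20, 61]
9: 0xc5 (blk 12, set 4) → L1-HIT  vc=[36, 20, 61]

OUTCOME = L1-HIT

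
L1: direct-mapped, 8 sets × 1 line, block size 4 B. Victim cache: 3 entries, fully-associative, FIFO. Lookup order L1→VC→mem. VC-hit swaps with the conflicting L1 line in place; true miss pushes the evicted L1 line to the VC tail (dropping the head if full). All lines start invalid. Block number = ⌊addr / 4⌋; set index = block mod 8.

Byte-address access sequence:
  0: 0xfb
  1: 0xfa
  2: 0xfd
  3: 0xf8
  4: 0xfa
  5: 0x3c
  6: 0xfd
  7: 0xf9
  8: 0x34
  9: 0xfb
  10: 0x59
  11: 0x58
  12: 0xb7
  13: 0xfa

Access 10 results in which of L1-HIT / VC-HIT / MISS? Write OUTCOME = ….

OUTCOME = MISS

#0 0xfb→b62/s6 MISS; vc=[]
#1 0xfa→b62/s6 L1-HIT; vc=[]
#2 0xfd→b63/s7 MISS; vc=[]
#3 0xf8→b62/s6 L1-HIT; vc=[]
#4 0xfa→b62/s6 L1-HIT; vc=[]
#5 0x3c→b15/s7 MISS; vc=[63]
#6 0xfd→b63/s7 VC-HIT; vc=[15]
#7 0xf9→b62/s6 L1-HIT; vc=[15]
#8 0x34→b13/s5 MISS; vc=[15]
#9 0xfb→b62/s6 L1-HIT; vc=[15]
#10 0x59→b22/s6 MISS; vc=[15,62]
#11 0x58→b22/s6 L1-HIT; vc=[15,62]
#12 0xb7→b45/s5 MISS; vc=[15,62,13]
#13 0xfa→b62/s6 VC-HIT; vc=[15,22,13]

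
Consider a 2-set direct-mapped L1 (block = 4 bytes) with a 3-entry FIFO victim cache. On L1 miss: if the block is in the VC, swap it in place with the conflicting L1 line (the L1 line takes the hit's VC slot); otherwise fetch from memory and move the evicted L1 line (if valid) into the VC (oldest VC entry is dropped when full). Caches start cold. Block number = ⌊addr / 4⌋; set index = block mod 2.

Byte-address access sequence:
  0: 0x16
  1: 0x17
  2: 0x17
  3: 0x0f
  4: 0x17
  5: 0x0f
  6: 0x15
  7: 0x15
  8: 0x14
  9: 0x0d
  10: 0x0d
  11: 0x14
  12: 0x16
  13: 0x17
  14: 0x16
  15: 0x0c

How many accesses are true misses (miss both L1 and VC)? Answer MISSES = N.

0: 0x16 (blk 5, set 1) → MISS  vc=[]
1: 0x17 (blk 5, set 1) → L1-HIT  vc=[]
2: 0x17 (blk 5, set 1) → L1-HIT  vc=[]
3: 0xf (blk 3, set 1) → MISS  vc=[5]
4: 0x17 (blk 5, set 1) → VC-HIT  vc=[3]
5: 0xf (blk 3, set 1) → VC-HIT  vc=[5]
6: 0x15 (blk 5, set 1) → VC-HIT  vc=[3]
7: 0x15 (blk 5, set 1) → L1-HIT  vc=[3]
8: 0x14 (blk 5, set 1) → L1-HIT  vc=[3]
9: 0xd (blk 3, set 1) → VC-HIT  vc=[5]
10: 0xd (blk 3, set 1) → L1-HIT  vc=[5]
11: 0x14 (blk 5, set 1) → VC-HIT  vc=[3]
12: 0x16 (blk 5, set 1) → L1-HIT  vc=[3]
13: 0x17 (blk 5, set 1) → L1-HIT  vc=[3]
14: 0x16 (blk 5, set 1) → L1-HIT  vc=[3]
15: 0xc (blk 3, set 1) → VC-HIT  vc=[5]

MISSES = 2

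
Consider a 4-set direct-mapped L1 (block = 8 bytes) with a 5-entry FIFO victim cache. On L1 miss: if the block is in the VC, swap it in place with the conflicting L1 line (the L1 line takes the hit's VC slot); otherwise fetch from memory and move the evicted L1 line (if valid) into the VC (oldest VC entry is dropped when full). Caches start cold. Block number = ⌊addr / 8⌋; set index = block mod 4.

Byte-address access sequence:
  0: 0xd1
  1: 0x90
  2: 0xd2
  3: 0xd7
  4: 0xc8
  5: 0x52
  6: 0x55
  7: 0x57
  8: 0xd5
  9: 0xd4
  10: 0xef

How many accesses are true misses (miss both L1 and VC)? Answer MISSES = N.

0: 0xd1 (blk 26, set 2) → MISS  vc=[]
1: 0x90 (blk 18, set 2) → MISS  vc=[26]
2: 0xd2 (blk 26, set 2) → VC-HIT  vc=[18]
3: 0xd7 (blk 26, set 2) → L1-HIT  vc=[18]
4: 0xc8 (blk 25, set 1) → MISS  vc=[18]
5: 0x52 (blk 10, set 2) → MISS  vc=[18, 26]
6: 0x55 (blk 10, set 2) → L1-HIT  vc=[18, 26]
7: 0x57 (blk 10, set 2) → L1-HIT  vc=[18, 26]
8: 0xd5 (blk 26, set 2) → VC-HIT  vc=[18, 10]
9: 0xd4 (blk 26, set 2) → L1-HIT  vc=[18, 10]
10: 0xef (blk 29, set 1) → MISS  vc=[18, 10, 25]

MISSES = 5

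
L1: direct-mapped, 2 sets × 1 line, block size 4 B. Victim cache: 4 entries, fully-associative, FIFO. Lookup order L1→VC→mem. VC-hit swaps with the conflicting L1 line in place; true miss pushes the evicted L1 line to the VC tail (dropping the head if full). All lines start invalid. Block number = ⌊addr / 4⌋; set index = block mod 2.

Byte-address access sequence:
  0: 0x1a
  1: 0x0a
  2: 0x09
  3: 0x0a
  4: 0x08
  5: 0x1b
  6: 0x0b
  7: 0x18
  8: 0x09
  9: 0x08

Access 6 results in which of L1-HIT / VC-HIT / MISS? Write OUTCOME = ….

OUTCOME = VC-HIT

#0 0x1a→b6/s0 MISS; vc=[]
#1 0xa→b2/s0 MISS; vc=[6]
#2 0x9→b2/s0 L1-HIT; vc=[6]
#3 0xa→b2/s0 L1-HIT; vc=[6]
#4 0x8→b2/s0 L1-HIT; vc=[6]
#5 0x1b→b6/s0 VC-HIT; vc=[2]
#6 0xb→b2/s0 VC-HIT; vc=[6]
#7 0x18→b6/s0 VC-HIT; vc=[2]
#8 0x9→b2/s0 VC-HIT; vc=[6]
#9 0x8→b2/s0 L1-HIT; vc=[6]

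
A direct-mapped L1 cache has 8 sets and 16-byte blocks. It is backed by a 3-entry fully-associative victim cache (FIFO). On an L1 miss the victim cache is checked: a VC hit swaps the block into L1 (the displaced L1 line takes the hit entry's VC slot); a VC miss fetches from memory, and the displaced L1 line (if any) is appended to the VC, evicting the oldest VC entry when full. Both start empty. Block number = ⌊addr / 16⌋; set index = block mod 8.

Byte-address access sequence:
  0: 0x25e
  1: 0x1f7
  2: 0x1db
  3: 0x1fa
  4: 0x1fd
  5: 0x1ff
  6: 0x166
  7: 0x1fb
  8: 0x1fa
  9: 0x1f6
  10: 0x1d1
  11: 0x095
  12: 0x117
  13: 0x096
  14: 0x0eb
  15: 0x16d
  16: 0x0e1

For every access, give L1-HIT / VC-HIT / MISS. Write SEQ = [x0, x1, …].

#0 0x25e→b37/s5 MISS; vc=[]
#1 0x1f7→b31/s7 MISS; vc=[]
#2 0x1db→b29/s5 MISS; vc=[37]
#3 0x1fa→b31/s7 L1-HIT; vc=[37]
#4 0x1fd→b31/s7 L1-HIT; vc=[37]
#5 0x1ff→b31/s7 L1-HIT; vc=[37]
#6 0x166→b22/s6 MISS; vc=[37]
#7 0x1fb→b31/s7 L1-HIT; vc=[37]
#8 0x1fa→b31/s7 L1-HIT; vc=[37]
#9 0x1f6→b31/s7 L1-HIT; vc=[37]
#10 0x1d1→b29/s5 L1-HIT; vc=[37]
#11 0x95→b9/s1 MISS; vc=[37]
#12 0x117→b17/s1 MISS; vc=[37,9]
#13 0x96→b9/s1 VC-HIT; vc=[37,17]
#14 0xeb→b14/s6 MISS; vc=[37,17,22]
#15 0x16d→b22/s6 VC-HIT; vc=[37,17,14]
#16 0xe1→b14/s6 VC-HIT; vc=[37,17,22]

SEQ = [MISS, MISS, MISS, L1-HIT, L1-HIT, L1-HIT, MISS, L1-HIT, L1-HIT, L1-HIT, L1-HIT, MISS, MISS, VC-HIT, MISS, VC-HIT, VC-HIT]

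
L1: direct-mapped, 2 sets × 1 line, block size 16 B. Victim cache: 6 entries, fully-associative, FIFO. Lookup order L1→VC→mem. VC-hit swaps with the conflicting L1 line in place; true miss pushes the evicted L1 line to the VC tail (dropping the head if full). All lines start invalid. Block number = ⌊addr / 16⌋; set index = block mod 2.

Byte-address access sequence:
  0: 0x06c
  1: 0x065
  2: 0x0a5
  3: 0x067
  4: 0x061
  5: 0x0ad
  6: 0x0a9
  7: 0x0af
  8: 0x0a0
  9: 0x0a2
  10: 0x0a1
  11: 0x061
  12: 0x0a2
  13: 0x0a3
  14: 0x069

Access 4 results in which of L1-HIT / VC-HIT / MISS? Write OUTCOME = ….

0: 0x6c (blk 6, set 0) → MISS  vc=[]
1: 0x65 (blk 6, set 0) → L1-HIT  vc=[]
2: 0xa5 (blk 10, set 0) → MISS  vc=[6]
3: 0x67 (blk 6, set 0) → VC-HIT  vc=[10]
4: 0x61 (blk 6, set 0) → L1-HIT  vc=[10]
5: 0xad (blk 10, set 0) → VC-HIT  vc=[6]
6: 0xa9 (blk 10, set 0) → L1-HIT  vc=[6]
7: 0xaf (blk 10, set 0) → L1-HIT  vc=[6]
8: 0xa0 (blk 10, set 0) → L1-HIT  vc=[6]
9: 0xa2 (blk 10, set 0) → L1-HIT  vc=[6]
10: 0xa1 (blk 10, set 0) → L1-HIT  vc=[6]
11: 0x61 (blk 6, set 0) → VC-HIT  vc=[10]
12: 0xa2 (blk 10, set 0) → VC-HIT  vc=[6]
13: 0xa3 (blk 10, set 0) → L1-HIT  vc=[6]
14: 0x69 (blk 6, set 0) → VC-HIT  vc=[10]

OUTCOME = L1-HIT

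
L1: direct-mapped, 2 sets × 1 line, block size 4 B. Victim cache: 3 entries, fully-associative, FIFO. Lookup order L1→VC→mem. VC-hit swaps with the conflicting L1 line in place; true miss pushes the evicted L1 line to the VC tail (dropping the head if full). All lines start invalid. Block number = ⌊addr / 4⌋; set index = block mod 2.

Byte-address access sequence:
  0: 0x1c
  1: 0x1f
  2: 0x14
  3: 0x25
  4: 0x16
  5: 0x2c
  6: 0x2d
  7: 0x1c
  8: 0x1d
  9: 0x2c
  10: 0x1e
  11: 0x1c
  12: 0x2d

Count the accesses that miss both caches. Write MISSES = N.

  [0] addr=0x1c blk=7 s=1: MISS | VC []
  [1] addr=0x1f blk=7 s=1: L1-HIT | VC []
  [2] addr=0x14 blk=5 s=1: MISS | VC [7]
  [3] addr=0x25 blk=9 s=1: MISS | VC [7, 5]
  [4] addr=0x16 blk=5 s=1: VC-HIT | VC [7, 9]
  [5] addr=0x2c blk=11 s=1: MISS | VC [7, 9, 5]
  [6] addr=0x2d blk=11 s=1: L1-HIT | VC [7, 9, 5]
  [7] addr=0x1c blk=7 s=1: VC-HIT | VC [11, 9, 5]
  [8] addr=0x1d blk=7 s=1: L1-HIT | VC [11, 9, 5]
  [9] addr=0x2c blk=11 s=1: VC-HIT | VC [7, 9, 5]
  [10] addr=0x1e blk=7 s=1: VC-HIT | VC [11, 9, 5]
  [11] addr=0x1c blk=7 s=1: L1-HIT | VC [11, 9, 5]
  [12] addr=0x2d blk=11 s=1: VC-HIT | VC [7, 9, 5]

MISSES = 4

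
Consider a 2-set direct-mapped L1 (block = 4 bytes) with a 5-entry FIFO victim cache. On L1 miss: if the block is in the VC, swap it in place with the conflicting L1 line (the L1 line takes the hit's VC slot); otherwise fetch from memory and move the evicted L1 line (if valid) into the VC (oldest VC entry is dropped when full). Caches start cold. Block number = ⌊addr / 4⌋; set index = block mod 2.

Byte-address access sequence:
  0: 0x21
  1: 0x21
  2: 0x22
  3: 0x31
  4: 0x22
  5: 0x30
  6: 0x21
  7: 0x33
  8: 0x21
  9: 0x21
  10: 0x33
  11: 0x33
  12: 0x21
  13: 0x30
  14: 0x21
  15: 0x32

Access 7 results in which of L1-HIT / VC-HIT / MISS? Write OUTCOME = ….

OUTCOME = VC-HIT

#0 0x21→b8/s0 MISS; vc=[]
#1 0x21→b8/s0 L1-HIT; vc=[]
#2 0x22→b8/s0 L1-HIT; vc=[]
#3 0x31→b12/s0 MISS; vc=[8]
#4 0x22→b8/s0 VC-HIT; vc=[12]
#5 0x30→b12/s0 VC-HIT; vc=[8]
#6 0x21→b8/s0 VC-HIT; vc=[12]
#7 0x33→b12/s0 VC-HIT; vc=[8]
#8 0x21→b8/s0 VC-HIT; vc=[12]
#9 0x21→b8/s0 L1-HIT; vc=[12]
#10 0x33→b12/s0 VC-HIT; vc=[8]
#11 0x33→b12/s0 L1-HIT; vc=[8]
#12 0x21→b8/s0 VC-HIT; vc=[12]
#13 0x30→b12/s0 VC-HIT; vc=[8]
#14 0x21→b8/s0 VC-HIT; vc=[12]
#15 0x32→b12/s0 VC-HIT; vc=[8]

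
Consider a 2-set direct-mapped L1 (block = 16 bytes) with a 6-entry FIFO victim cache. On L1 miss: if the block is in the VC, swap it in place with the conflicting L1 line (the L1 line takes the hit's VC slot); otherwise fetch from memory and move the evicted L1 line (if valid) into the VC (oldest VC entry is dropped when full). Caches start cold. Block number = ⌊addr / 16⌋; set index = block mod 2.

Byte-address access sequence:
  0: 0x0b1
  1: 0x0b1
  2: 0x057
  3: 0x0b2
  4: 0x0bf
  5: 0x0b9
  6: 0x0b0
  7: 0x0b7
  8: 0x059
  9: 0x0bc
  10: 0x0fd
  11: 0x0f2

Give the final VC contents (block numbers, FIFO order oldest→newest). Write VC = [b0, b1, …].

0: 0xb1 (blk 11, set 1) → MISS  vc=[]
1: 0xb1 (blk 11, set 1) → L1-HIT  vc=[]
2: 0x57 (blk 5, set 1) → MISS  vc=[11]
3: 0xb2 (blk 11, set 1) → VC-HIT  vc=[5]
4: 0xbf (blk 11, set 1) → L1-HIT  vc=[5]
5: 0xb9 (blk 11, set 1) → L1-HIT  vc=[5]
6: 0xb0 (blk 11, set 1) → L1-HIT  vc=[5]
7: 0xb7 (blk 11, set 1) → L1-HIT  vc=[5]
8: 0x59 (blk 5, set 1) → VC-HIT  vc=[11]
9: 0xbc (blk 11, set 1) → VC-HIT  vc=[5]
10: 0xfd (blk 15, set 1) → MISS  vc=[5, 11]
11: 0xf2 (blk 15, set 1) → L1-HIT  vc=[5, 11]

VC = [5, 11]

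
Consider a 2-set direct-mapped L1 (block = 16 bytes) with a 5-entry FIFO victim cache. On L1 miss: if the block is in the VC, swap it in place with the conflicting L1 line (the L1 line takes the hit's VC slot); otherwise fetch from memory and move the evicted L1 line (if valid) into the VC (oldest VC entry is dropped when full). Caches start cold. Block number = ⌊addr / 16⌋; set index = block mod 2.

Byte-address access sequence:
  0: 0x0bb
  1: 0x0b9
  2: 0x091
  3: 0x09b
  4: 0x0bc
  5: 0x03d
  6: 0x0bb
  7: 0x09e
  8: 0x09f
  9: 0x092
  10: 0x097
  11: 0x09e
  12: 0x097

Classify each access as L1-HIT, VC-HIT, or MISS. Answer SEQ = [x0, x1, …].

SEQ = [MISS, L1-HIT, MISS, L1-HIT, VC-HIT, MISS, VC-HIT, VC-HIT, L1-HIT, L1-HIT, L1-HIT, L1-HIT, L1-HIT]

  [0] addr=0xbb blk=11 s=1: MISS | VC []
  [1] addr=0xb9 blk=11 s=1: L1-HIT | VC []
  [2] addr=0x91 blk=9 s=1: MISS | VC [11]
  [3] addr=0x9b blk=9 s=1: L1-HIT | VC [11]
  [4] addr=0xbc blk=11 s=1: VC-HIT | VC [9]
  [5] addr=0x3d blk=3 s=1: MISS | VC [9, 11]
  [6] addr=0xbb blk=11 s=1: VC-HIT | VC [9, 3]
  [7] addr=0x9e blk=9 s=1: VC-HIT | VC [11, 3]
  [8] addr=0x9f blk=9 s=1: L1-HIT | VC [11, 3]
  [9] addr=0x92 blk=9 s=1: L1-HIT | VC [11, 3]
  [10] addr=0x97 blk=9 s=1: L1-HIT | VC [11, 3]
  [11] addr=0x9e blk=9 s=1: L1-HIT | VC [11, 3]
  [12] addr=0x97 blk=9 s=1: L1-HIT | VC [11, 3]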